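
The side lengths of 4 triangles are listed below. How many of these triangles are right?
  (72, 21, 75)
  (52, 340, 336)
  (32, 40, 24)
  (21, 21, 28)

3

(72,21,75): 21²+72² = 5625 = 75² → right
(52,340,336): 52²+336² = 115600 = 340² → right
(32,40,24): 24²+32² = 1600 = 40² → right
(21,21,28): 21²+21² = 882 > 784 = 28² → acute
3 of the 4 are right.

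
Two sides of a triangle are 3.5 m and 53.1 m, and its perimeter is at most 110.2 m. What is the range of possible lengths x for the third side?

Triangle inequality alone gives 49.6 < x < 56.6.
The perimeter condition gives x ≤ 110.2 − 3.5 − 53.1 = 53.6.
Intersecting the two: 49.6 < x ≤ 53.6.

49.6 < x ≤ 53.6 m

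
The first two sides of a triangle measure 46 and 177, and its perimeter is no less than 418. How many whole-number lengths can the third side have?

Triangle inequality: 131 < x < 223. Perimeter ≥ 418 gives x ≥ 418 − 46 − 177 = 195.
So 195 ≤ x < 223; integers 195 through 222: 28 values.

28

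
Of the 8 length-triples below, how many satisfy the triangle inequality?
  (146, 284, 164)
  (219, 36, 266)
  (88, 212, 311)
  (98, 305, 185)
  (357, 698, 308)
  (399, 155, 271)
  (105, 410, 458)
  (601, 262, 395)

(146,164,284): 146+164 > 284 → valid
(36,219,266): 36+219 ≤ 266 → not valid
(88,212,311): 88+212 ≤ 311 → not valid
(98,185,305): 98+185 ≤ 305 → not valid
(308,357,698): 308+357 ≤ 698 → not valid
(155,271,399): 155+271 > 399 → valid
(105,410,458): 105+410 > 458 → valid
(262,395,601): 262+395 > 601 → valid
4 of the 8 triples form a triangle.

4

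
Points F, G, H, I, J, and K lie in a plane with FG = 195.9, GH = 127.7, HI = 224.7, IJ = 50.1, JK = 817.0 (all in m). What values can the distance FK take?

The maximum is all hops collinear in one direction: 195.9 + 127.7 + 224.7 + 50.1 + 817.0 = 1415.4.
The longest hop is 817.0; the others sum to 598.4. Folding the others back against it leaves at least 817.0 − 598.4 = 218.6.

218.6 ≤ FK ≤ 1415.4 m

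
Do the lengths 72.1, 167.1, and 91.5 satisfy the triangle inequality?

The longest side is 167.1, but the other two sum to only 163.6.
163.6 < 167.1, so the triangle inequality fails.

No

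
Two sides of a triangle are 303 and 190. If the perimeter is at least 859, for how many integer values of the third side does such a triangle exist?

127

Triangle inequality: 113 < x < 493. Perimeter ≥ 859 gives x ≥ 859 − 303 − 190 = 366.
So 366 ≤ x < 493; integers 366 through 492: 127 values.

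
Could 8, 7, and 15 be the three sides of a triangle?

The two shorter sides sum to 15, exactly equal to the longest side 15.
That gives only a degenerate (flat) triangle — the inequality must be strict.

No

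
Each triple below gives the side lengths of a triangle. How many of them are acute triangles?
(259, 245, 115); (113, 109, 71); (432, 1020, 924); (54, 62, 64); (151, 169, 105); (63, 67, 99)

(259,245,115): 115²+245² = 73250 > 67081 = 259² → acute
(113,109,71): 71²+109² = 16922 > 12769 = 113² → acute
(432,1020,924): 432²+924² = 1040400 = 1020² → right
(54,62,64): 54²+62² = 6760 > 4096 = 64² → acute
(151,169,105): 105²+151² = 33826 > 28561 = 169² → acute
(63,67,99): 63²+67² = 8458 < 9801 = 99² → obtuse
4 of the 6 are acute.

4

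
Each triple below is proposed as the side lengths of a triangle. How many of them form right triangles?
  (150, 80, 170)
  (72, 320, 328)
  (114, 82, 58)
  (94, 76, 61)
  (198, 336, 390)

(150,80,170): 80²+150² = 28900 = 170² → right
(72,320,328): 72²+320² = 107584 = 328² → right
(114,82,58): 58²+82² = 10088 < 12996 = 114² → obtuse
(94,76,61): 61²+76² = 9497 > 8836 = 94² → acute
(198,336,390): 198²+336² = 152100 = 390² → right
3 of the 5 are right.

3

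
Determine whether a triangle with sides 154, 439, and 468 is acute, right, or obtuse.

obtuse

Compare the square of the longest side to the sum of squares of the other two: 154² + 439² = 216437 < 219024 = 468².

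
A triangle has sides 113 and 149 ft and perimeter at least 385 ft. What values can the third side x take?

Triangle inequality alone gives 36 < x < 262.
The perimeter condition gives x ≥ 385 − 113 − 149 = 123.
Intersecting the two: 123 ≤ x < 262.

123 ≤ x < 262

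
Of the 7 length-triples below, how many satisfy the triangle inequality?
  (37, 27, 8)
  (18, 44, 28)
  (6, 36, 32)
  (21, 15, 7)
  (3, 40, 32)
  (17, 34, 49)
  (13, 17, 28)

(8,27,37): 8+27 ≤ 37 → not valid
(18,28,44): 18+28 > 44 → valid
(6,32,36): 6+32 > 36 → valid
(7,15,21): 7+15 > 21 → valid
(3,32,40): 3+32 ≤ 40 → not valid
(17,34,49): 17+34 > 49 → valid
(13,17,28): 13+17 > 28 → valid
5 of the 7 triples form a triangle.

5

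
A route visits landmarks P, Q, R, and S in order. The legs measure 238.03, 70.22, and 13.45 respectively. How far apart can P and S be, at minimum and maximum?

154.36 ≤ PS ≤ 321.70

The maximum is all hops collinear in one direction: 238.03 + 70.22 + 13.45 = 321.70.
The longest hop is 238.03; the others sum to 83.67. Folding the others back against it leaves at least 238.03 − 83.67 = 154.36.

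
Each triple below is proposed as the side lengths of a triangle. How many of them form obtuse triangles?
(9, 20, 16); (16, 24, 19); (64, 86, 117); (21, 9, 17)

(9,20,16): 9²+16² = 337 < 400 = 20² → obtuse
(16,24,19): 16²+19² = 617 > 576 = 24² → acute
(64,86,117): 64²+86² = 11492 < 13689 = 117² → obtuse
(21,9,17): 9²+17² = 370 < 441 = 21² → obtuse
3 of the 4 are obtuse.

3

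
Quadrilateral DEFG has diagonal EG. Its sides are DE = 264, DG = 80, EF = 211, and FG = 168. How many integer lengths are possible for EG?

159

From triangle DEG: 184 < EG < 344.
From triangle FEG: 43 < EG < 379.
Intersection: 184 < EG < 344, so integers 185 through 343: 159 values.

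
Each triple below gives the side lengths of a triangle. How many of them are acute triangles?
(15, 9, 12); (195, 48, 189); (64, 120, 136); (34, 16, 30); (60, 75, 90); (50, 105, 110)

2

(15,9,12): 9²+12² = 225 = 15² → right
(195,48,189): 48²+189² = 38025 = 195² → right
(64,120,136): 64²+120² = 18496 = 136² → right
(34,16,30): 16²+30² = 1156 = 34² → right
(60,75,90): 60²+75² = 9225 > 8100 = 90² → acute
(50,105,110): 50²+105² = 13525 > 12100 = 110² → acute
2 of the 6 are acute.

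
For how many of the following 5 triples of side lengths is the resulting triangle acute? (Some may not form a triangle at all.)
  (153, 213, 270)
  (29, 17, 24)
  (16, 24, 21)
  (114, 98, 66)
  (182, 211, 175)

(153,213,270): 153²+213² = 68778 < 72900 = 270² → obtuse
(29,17,24): 17²+24² = 865 > 841 = 29² → acute
(16,24,21): 16²+21² = 697 > 576 = 24² → acute
(114,98,66): 66²+98² = 13960 > 12996 = 114² → acute
(182,211,175): 175²+182² = 63749 > 44521 = 211² → acute
4 of the 5 are acute.

4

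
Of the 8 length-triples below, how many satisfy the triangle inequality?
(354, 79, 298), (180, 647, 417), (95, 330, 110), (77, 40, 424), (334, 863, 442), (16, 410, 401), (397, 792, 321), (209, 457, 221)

2

(79,298,354): 79+298 > 354 → valid
(180,417,647): 180+417 ≤ 647 → not valid
(95,110,330): 95+110 ≤ 330 → not valid
(40,77,424): 40+77 ≤ 424 → not valid
(334,442,863): 334+442 ≤ 863 → not valid
(16,401,410): 16+401 > 410 → valid
(321,397,792): 321+397 ≤ 792 → not valid
(209,221,457): 209+221 ≤ 457 → not valid
2 of the 8 triples form a triangle.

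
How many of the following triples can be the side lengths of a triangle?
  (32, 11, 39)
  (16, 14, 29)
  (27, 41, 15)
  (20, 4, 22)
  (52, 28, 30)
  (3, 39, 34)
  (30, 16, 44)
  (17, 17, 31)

7

(11,32,39): 11+32 > 39 → valid
(14,16,29): 14+16 > 29 → valid
(15,27,41): 15+27 > 41 → valid
(4,20,22): 4+20 > 22 → valid
(28,30,52): 28+30 > 52 → valid
(3,34,39): 3+34 ≤ 39 → not valid
(16,30,44): 16+30 > 44 → valid
(17,17,31): 17+17 > 31 → valid
7 of the 8 triples form a triangle.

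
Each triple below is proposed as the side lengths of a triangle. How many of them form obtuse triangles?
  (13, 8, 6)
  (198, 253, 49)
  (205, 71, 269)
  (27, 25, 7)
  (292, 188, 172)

(13,8,6): 6²+8² = 100 < 169 = 13² → obtuse
(198,253,49): 49+198 ≤ 253, not a triangle
(205,71,269): 71²+205² = 47066 < 72361 = 269² → obtuse
(27,25,7): 7²+25² = 674 < 729 = 27² → obtuse
(292,188,172): 172²+188² = 64928 < 85264 = 292² → obtuse
4 of the 5 are obtuse.

4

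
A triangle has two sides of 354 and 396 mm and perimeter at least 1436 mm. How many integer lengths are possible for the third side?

Triangle inequality: 42 < x < 750. Perimeter ≥ 1436 gives x ≥ 1436 − 354 − 396 = 686.
So 686 ≤ x < 750; integers 686 through 749: 64 values.

64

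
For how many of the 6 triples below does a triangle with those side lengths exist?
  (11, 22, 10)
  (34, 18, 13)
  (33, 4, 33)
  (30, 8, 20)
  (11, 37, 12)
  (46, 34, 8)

1

(10,11,22): 10+11 ≤ 22 → not valid
(13,18,34): 13+18 ≤ 34 → not valid
(4,33,33): 4+33 > 33 → valid
(8,20,30): 8+20 ≤ 30 → not valid
(11,12,37): 11+12 ≤ 37 → not valid
(8,34,46): 8+34 ≤ 46 → not valid
1 of the 6 triples forms a triangle.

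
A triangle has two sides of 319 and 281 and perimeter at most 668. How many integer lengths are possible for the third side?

Triangle inequality: 38 < x < 600. Perimeter ≤ 668 gives x ≤ 668 − 319 − 281 = 68.
So 38 < x ≤ 68; integers 39 through 68: 30 values.

30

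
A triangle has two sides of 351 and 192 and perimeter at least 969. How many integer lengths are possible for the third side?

117

Triangle inequality: 159 < x < 543. Perimeter ≥ 969 gives x ≥ 969 − 351 − 192 = 426.
So 426 ≤ x < 543; integers 426 through 542: 117 values.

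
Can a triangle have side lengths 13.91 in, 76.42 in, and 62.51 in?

No

The two shorter sides sum to 76.42, exactly equal to the longest side 76.42.
That gives only a degenerate (flat) triangle — the inequality must be strict.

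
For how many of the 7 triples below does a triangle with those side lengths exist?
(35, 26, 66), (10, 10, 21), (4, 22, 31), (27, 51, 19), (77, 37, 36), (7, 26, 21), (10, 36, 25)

(26,35,66): 26+35 ≤ 66 → not valid
(10,10,21): 10+10 ≤ 21 → not valid
(4,22,31): 4+22 ≤ 31 → not valid
(19,27,51): 19+27 ≤ 51 → not valid
(36,37,77): 36+37 ≤ 77 → not valid
(7,21,26): 7+21 > 26 → valid
(10,25,36): 10+25 ≤ 36 → not valid
1 of the 7 triples forms a triangle.

1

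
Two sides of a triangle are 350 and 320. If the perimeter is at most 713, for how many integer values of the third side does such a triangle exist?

Triangle inequality: 30 < x < 670. Perimeter ≤ 713 gives x ≤ 713 − 350 − 320 = 43.
So 30 < x ≤ 43; integers 31 through 43: 13 values.

13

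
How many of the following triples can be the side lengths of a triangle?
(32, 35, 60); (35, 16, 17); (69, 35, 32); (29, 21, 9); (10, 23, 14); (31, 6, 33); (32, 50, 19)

5

(32,35,60): 32+35 > 60 → valid
(16,17,35): 16+17 ≤ 35 → not valid
(32,35,69): 32+35 ≤ 69 → not valid
(9,21,29): 9+21 > 29 → valid
(10,14,23): 10+14 > 23 → valid
(6,31,33): 6+31 > 33 → valid
(19,32,50): 19+32 > 50 → valid
5 of the 7 triples form a triangle.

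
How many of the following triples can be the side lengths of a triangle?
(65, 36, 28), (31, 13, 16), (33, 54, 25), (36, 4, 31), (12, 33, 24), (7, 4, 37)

2

(28,36,65): 28+36 ≤ 65 → not valid
(13,16,31): 13+16 ≤ 31 → not valid
(25,33,54): 25+33 > 54 → valid
(4,31,36): 4+31 ≤ 36 → not valid
(12,24,33): 12+24 > 33 → valid
(4,7,37): 4+7 ≤ 37 → not valid
2 of the 6 triples form a triangle.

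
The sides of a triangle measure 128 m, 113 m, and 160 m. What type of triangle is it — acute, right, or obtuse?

Compare the square of the longest side to the sum of squares of the other two: 113² + 128² = 29153 > 25600 = 160².

acute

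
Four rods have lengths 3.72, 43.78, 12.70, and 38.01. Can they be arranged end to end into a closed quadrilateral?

Yes

A quadrilateral exists iff every side is shorter than the sum of the others — equivalently, the longest side is less than the sum of the rest.
Longest side 43.78 < 54.43 (sum of the remaining 3), so yes.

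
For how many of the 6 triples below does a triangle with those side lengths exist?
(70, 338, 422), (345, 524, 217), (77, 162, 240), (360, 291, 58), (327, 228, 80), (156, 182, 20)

(70,338,422): 70+338 ≤ 422 → not valid
(217,345,524): 217+345 > 524 → valid
(77,162,240): 77+162 ≤ 240 → not valid
(58,291,360): 58+291 ≤ 360 → not valid
(80,228,327): 80+228 ≤ 327 → not valid
(20,156,182): 20+156 ≤ 182 → not valid
1 of the 6 triples forms a triangle.

1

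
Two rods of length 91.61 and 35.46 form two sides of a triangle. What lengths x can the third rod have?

56.15 < x < 127.07

By the triangle inequality, x must be less than 91.61 + 35.46 = 127.07 and greater than |91.61 − 35.46| = 56.15.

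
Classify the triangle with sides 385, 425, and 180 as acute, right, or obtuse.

Compare the square of the longest side to the sum of squares of the other two: 180² + 385² = 180625 = 425².

right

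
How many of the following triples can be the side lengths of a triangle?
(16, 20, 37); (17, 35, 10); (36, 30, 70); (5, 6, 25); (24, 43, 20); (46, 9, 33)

(16,20,37): 16+20 ≤ 37 → not valid
(10,17,35): 10+17 ≤ 35 → not valid
(30,36,70): 30+36 ≤ 70 → not valid
(5,6,25): 5+6 ≤ 25 → not valid
(20,24,43): 20+24 > 43 → valid
(9,33,46): 9+33 ≤ 46 → not valid
1 of the 6 triples forms a triangle.

1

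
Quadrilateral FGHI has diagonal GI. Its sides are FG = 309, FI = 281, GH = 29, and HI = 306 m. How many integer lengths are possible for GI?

From triangle FGI: 28 < GI < 590.
From triangle HGI: 277 < GI < 335.
Intersection: 277 < GI < 335, so integers 278 through 334: 57 values.

57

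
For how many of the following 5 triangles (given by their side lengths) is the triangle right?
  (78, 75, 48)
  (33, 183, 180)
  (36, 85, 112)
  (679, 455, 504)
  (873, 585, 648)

3

(78,75,48): 48²+75² = 7929 > 6084 = 78² → acute
(33,183,180): 33²+180² = 33489 = 183² → right
(36,85,112): 36²+85² = 8521 < 12544 = 112² → obtuse
(679,455,504): 455²+504² = 461041 = 679² → right
(873,585,648): 585²+648² = 762129 = 873² → right
3 of the 5 are right.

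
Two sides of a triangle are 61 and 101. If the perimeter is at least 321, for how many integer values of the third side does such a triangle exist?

Triangle inequality: 40 < x < 162. Perimeter ≥ 321 gives x ≥ 321 − 61 − 101 = 159.
So 159 ≤ x < 162; integers 159 through 161: 3 values.

3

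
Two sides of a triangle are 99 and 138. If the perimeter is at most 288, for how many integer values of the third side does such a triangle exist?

Triangle inequality: 39 < x < 237. Perimeter ≤ 288 gives x ≤ 288 − 99 − 138 = 51.
So 39 < x ≤ 51; integers 40 through 51: 12 values.

12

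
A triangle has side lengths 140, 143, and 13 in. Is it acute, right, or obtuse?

Compare the square of the longest side to the sum of squares of the other two: 13² + 140² = 19769 < 20449 = 143².

obtuse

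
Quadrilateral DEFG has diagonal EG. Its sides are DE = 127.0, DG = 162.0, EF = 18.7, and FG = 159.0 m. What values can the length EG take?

From triangle DEG: |127.0 − 162.0| < EG < 127.0 + 162.0, i.e. 35.0 < EG < 289.0.
From triangle FEG: 140.3 < EG < 177.7.
Both must hold, so EG lies in the intersection.

140.3 < EG < 177.7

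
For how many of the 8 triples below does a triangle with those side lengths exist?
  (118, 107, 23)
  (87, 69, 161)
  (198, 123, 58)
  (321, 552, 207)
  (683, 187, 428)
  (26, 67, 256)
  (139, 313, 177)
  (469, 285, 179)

(23,107,118): 23+107 > 118 → valid
(69,87,161): 69+87 ≤ 161 → not valid
(58,123,198): 58+123 ≤ 198 → not valid
(207,321,552): 207+321 ≤ 552 → not valid
(187,428,683): 187+428 ≤ 683 → not valid
(26,67,256): 26+67 ≤ 256 → not valid
(139,177,313): 139+177 > 313 → valid
(179,285,469): 179+285 ≤ 469 → not valid
2 of the 8 triples form a triangle.

2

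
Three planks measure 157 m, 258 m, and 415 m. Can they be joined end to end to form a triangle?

No

The two shorter sides sum to 415, exactly equal to the longest side 415.
That gives only a degenerate (flat) triangle — the inequality must be strict.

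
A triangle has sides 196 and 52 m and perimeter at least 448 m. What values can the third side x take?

200 ≤ x < 248

Triangle inequality alone gives 144 < x < 248.
The perimeter condition gives x ≥ 448 − 196 − 52 = 200.
Intersecting the two: 200 ≤ x < 248.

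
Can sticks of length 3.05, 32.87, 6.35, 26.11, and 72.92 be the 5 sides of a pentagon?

For a pentagon, each side must be shorter than the sum of the others.
Here the longest side is 72.92, but the remaining 4 sides sum to only 68.38.

No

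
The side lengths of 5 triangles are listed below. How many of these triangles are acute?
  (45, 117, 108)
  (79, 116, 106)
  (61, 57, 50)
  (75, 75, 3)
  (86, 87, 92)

(45,117,108): 45²+108² = 13689 = 117² → right
(79,116,106): 79²+106² = 17477 > 13456 = 116² → acute
(61,57,50): 50²+57² = 5749 > 3721 = 61² → acute
(75,75,3): 3²+75² = 5634 > 5625 = 75² → acute
(86,87,92): 86²+87² = 14965 > 8464 = 92² → acute
4 of the 5 are acute.

4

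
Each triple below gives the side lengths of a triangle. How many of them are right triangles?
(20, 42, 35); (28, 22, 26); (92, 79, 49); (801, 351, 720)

(20,42,35): 20²+35² = 1625 < 1764 = 42² → obtuse
(28,22,26): 22²+26² = 1160 > 784 = 28² → acute
(92,79,49): 49²+79² = 8642 > 8464 = 92² → acute
(801,351,720): 351²+720² = 641601 = 801² → right
1 of the 4 is right.

1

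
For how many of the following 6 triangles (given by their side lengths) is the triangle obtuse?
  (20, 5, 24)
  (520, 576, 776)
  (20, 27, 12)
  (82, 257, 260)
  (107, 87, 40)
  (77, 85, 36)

(20,5,24): 5²+20² = 425 < 576 = 24² → obtuse
(520,576,776): 520²+576² = 602176 = 776² → right
(20,27,12): 12²+20² = 544 < 729 = 27² → obtuse
(82,257,260): 82²+257² = 72773 > 67600 = 260² → acute
(107,87,40): 40²+87² = 9169 < 11449 = 107² → obtuse
(77,85,36): 36²+77² = 7225 = 85² → right
3 of the 6 are obtuse.

3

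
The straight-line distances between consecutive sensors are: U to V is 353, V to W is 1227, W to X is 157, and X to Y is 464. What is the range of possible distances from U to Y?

The maximum is all hops collinear in one direction: 353 + 1227 + 157 + 464 = 2201.
The longest hop is 1227; the others sum to 974. Folding the others back against it leaves at least 1227 − 974 = 253.

253 ≤ UY ≤ 2201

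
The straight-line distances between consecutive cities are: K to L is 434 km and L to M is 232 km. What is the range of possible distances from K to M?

202 ≤ KM ≤ 666 km

By the triangle inequality, |434 − 232| ≤ KM ≤ 434 + 232.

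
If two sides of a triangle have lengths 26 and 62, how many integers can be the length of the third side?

The third side lies in the open interval (36, 88).
Integers from 37 to 87 inclusive: 87 − 37 + 1 = 51.

51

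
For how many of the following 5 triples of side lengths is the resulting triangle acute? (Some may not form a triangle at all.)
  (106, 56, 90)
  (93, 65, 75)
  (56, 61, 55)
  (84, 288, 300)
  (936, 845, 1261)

2

(106,56,90): 56²+90² = 11236 = 106² → right
(93,65,75): 65²+75² = 9850 > 8649 = 93² → acute
(56,61,55): 55²+56² = 6161 > 3721 = 61² → acute
(84,288,300): 84²+288² = 90000 = 300² → right
(936,845,1261): 845²+936² = 1590121 = 1261² → right
2 of the 5 are acute.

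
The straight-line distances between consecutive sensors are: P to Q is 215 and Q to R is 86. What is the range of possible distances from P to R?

129 ≤ PR ≤ 301

By the triangle inequality, |215 − 86| ≤ PR ≤ 215 + 86.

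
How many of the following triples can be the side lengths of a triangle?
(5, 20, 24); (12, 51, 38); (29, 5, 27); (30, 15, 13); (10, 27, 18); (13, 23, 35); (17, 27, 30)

5

(5,20,24): 5+20 > 24 → valid
(12,38,51): 12+38 ≤ 51 → not valid
(5,27,29): 5+27 > 29 → valid
(13,15,30): 13+15 ≤ 30 → not valid
(10,18,27): 10+18 > 27 → valid
(13,23,35): 13+23 > 35 → valid
(17,27,30): 17+27 > 30 → valid
5 of the 7 triples form a triangle.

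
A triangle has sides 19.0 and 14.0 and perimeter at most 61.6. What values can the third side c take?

5.0 < c ≤ 28.6

Triangle inequality alone gives 5.0 < c < 33.0.
The perimeter condition gives c ≤ 61.6 − 19.0 − 14.0 = 28.6.
Intersecting the two: 5.0 < c ≤ 28.6.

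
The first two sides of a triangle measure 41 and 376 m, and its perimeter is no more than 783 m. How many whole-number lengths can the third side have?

Triangle inequality: 335 < x < 417. Perimeter ≤ 783 gives x ≤ 783 − 41 − 376 = 366.
So 335 < x ≤ 366; integers 336 through 366: 31 values.

31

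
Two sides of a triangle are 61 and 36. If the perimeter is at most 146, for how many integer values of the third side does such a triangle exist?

24

Triangle inequality: 25 < x < 97. Perimeter ≤ 146 gives x ≤ 146 − 61 − 36 = 49.
So 25 < x ≤ 49; integers 26 through 49: 24 values.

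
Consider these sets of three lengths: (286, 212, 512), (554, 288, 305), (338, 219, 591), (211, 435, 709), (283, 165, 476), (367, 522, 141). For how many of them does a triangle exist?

(212,286,512): 212+286 ≤ 512 → not valid
(288,305,554): 288+305 > 554 → valid
(219,338,591): 219+338 ≤ 591 → not valid
(211,435,709): 211+435 ≤ 709 → not valid
(165,283,476): 165+283 ≤ 476 → not valid
(141,367,522): 141+367 ≤ 522 → not valid
1 of the 6 triples forms a triangle.

1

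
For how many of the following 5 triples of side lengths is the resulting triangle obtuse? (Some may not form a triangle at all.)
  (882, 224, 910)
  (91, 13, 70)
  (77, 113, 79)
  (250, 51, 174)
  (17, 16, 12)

(882,224,910): 224²+882² = 828100 = 910² → right
(91,13,70): 13+70 ≤ 91, not a triangle
(77,113,79): 77²+79² = 12170 < 12769 = 113² → obtuse
(250,51,174): 51+174 ≤ 250, not a triangle
(17,16,12): 12²+16² = 400 > 289 = 17² → acute
1 of the 5 is obtuse.

1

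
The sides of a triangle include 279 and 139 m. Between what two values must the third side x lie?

By the triangle inequality, x must be less than 279 + 139 = 418 and greater than |279 − 139| = 140.

140 < x < 418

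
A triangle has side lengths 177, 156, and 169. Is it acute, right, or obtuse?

Compare the square of the longest side to the sum of squares of the other two: 156² + 169² = 52897 > 31329 = 177².

acute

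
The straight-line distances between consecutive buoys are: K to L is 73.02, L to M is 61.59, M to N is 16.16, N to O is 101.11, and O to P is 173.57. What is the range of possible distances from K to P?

0 ≤ KP ≤ 425.45

The maximum is all hops collinear in one direction: 73.02 + 61.59 + 16.16 + 101.11 + 173.57 = 425.45.
The longest hop is 173.57; the others sum to 251.88. Since 173.57 ≤ 251.88, the path can fold back on itself completely, so the minimum distance is 0.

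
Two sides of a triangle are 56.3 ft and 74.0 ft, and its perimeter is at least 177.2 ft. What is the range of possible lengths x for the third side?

Triangle inequality alone gives 17.7 < x < 130.3.
The perimeter condition gives x ≥ 177.2 − 56.3 − 74.0 = 46.9.
Intersecting the two: 46.9 ≤ x < 130.3.

46.9 ≤ x < 130.3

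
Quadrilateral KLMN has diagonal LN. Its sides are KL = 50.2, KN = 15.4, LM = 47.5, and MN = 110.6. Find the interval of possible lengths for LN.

63.1 < LN < 65.6

From triangle KLN: |50.2 − 15.4| < LN < 50.2 + 15.4, i.e. 34.8 < LN < 65.6.
From triangle MLN: 63.1 < LN < 158.1.
Both must hold, so LN lies in the intersection.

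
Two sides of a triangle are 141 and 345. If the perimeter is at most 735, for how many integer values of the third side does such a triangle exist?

Triangle inequality: 204 < x < 486. Perimeter ≤ 735 gives x ≤ 735 − 141 − 345 = 249.
So 204 < x ≤ 249; integers 205 through 249: 45 values.

45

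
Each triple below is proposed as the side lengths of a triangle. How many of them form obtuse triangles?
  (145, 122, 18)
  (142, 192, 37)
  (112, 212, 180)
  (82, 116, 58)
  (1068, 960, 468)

1

(145,122,18): 18+122 ≤ 145, not a triangle
(142,192,37): 37+142 ≤ 192, not a triangle
(112,212,180): 112²+180² = 44944 = 212² → right
(82,116,58): 58²+82² = 10088 < 13456 = 116² → obtuse
(1068,960,468): 468²+960² = 1140624 = 1068² → right
1 of the 5 is obtuse.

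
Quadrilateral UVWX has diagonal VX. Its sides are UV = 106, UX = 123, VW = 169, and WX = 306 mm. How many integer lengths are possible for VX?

From triangle UVX: 17 < VX < 229.
From triangle WVX: 137 < VX < 475.
Intersection: 137 < VX < 229, so integers 138 through 228: 91 values.

91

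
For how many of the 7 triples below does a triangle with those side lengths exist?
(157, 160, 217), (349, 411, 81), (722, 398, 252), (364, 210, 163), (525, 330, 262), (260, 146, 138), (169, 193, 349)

(157,160,217): 157+160 > 217 → valid
(81,349,411): 81+349 > 411 → valid
(252,398,722): 252+398 ≤ 722 → not valid
(163,210,364): 163+210 > 364 → valid
(262,330,525): 262+330 > 525 → valid
(138,146,260): 138+146 > 260 → valid
(169,193,349): 169+193 > 349 → valid
6 of the 7 triples form a triangle.

6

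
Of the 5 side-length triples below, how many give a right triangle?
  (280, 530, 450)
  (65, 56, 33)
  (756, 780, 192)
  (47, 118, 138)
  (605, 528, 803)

4

(280,530,450): 280²+450² = 280900 = 530² → right
(65,56,33): 33²+56² = 4225 = 65² → right
(756,780,192): 192²+756² = 608400 = 780² → right
(47,118,138): 47²+118² = 16133 < 19044 = 138² → obtuse
(605,528,803): 528²+605² = 644809 = 803² → right
4 of the 5 are right.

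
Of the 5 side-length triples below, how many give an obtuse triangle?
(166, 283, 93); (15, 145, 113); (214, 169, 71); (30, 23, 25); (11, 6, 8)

(166,283,93): 93+166 ≤ 283, not a triangle
(15,145,113): 15+113 ≤ 145, not a triangle
(214,169,71): 71²+169² = 33602 < 45796 = 214² → obtuse
(30,23,25): 23²+25² = 1154 > 900 = 30² → acute
(11,6,8): 6²+8² = 100 < 121 = 11² → obtuse
2 of the 5 are obtuse.

2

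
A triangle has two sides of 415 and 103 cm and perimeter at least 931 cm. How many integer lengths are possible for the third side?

Triangle inequality: 312 < x < 518. Perimeter ≥ 931 gives x ≥ 931 − 415 − 103 = 413.
So 413 ≤ x < 518; integers 413 through 517: 105 values.

105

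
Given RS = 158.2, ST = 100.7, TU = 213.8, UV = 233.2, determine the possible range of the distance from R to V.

0 ≤ RV ≤ 705.9

The maximum is all hops collinear in one direction: 158.2 + 100.7 + 213.8 + 233.2 = 705.9.
The longest hop is 233.2; the others sum to 472.7. Since 233.2 ≤ 472.7, the path can fold back on itself completely, so the minimum distance is 0.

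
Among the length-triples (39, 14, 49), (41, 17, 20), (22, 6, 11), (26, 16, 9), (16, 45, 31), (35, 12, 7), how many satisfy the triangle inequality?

(14,39,49): 14+39 > 49 → valid
(17,20,41): 17+20 ≤ 41 → not valid
(6,11,22): 6+11 ≤ 22 → not valid
(9,16,26): 9+16 ≤ 26 → not valid
(16,31,45): 16+31 > 45 → valid
(7,12,35): 7+12 ≤ 35 → not valid
2 of the 6 triples form a triangle.

2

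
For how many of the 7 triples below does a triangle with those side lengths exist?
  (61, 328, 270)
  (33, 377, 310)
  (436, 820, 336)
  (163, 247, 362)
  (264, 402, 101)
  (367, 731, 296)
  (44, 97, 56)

3

(61,270,328): 61+270 > 328 → valid
(33,310,377): 33+310 ≤ 377 → not valid
(336,436,820): 336+436 ≤ 820 → not valid
(163,247,362): 163+247 > 362 → valid
(101,264,402): 101+264 ≤ 402 → not valid
(296,367,731): 296+367 ≤ 731 → not valid
(44,56,97): 44+56 > 97 → valid
3 of the 7 triples form a triangle.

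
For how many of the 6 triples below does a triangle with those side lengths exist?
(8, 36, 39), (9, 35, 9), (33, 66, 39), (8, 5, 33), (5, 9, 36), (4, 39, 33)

2

(8,36,39): 8+36 > 39 → valid
(9,9,35): 9+9 ≤ 35 → not valid
(33,39,66): 33+39 > 66 → valid
(5,8,33): 5+8 ≤ 33 → not valid
(5,9,36): 5+9 ≤ 36 → not valid
(4,33,39): 4+33 ≤ 39 → not valid
2 of the 6 triples form a triangle.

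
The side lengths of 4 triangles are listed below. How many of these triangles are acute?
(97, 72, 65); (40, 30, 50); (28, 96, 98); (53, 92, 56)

1

(97,72,65): 65²+72² = 9409 = 97² → right
(40,30,50): 30²+40² = 2500 = 50² → right
(28,96,98): 28²+96² = 10000 > 9604 = 98² → acute
(53,92,56): 53²+56² = 5945 < 8464 = 92² → obtuse
1 of the 4 is acute.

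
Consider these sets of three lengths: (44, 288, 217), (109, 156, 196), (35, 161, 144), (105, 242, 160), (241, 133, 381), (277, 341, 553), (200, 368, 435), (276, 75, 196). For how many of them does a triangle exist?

5

(44,217,288): 44+217 ≤ 288 → not valid
(109,156,196): 109+156 > 196 → valid
(35,144,161): 35+144 > 161 → valid
(105,160,242): 105+160 > 242 → valid
(133,241,381): 133+241 ≤ 381 → not valid
(277,341,553): 277+341 > 553 → valid
(200,368,435): 200+368 > 435 → valid
(75,196,276): 75+196 ≤ 276 → not valid
5 of the 8 triples form a triangle.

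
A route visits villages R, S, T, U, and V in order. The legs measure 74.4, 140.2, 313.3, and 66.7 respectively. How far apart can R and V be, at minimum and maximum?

32.0 ≤ RV ≤ 594.6

The maximum is all hops collinear in one direction: 74.4 + 140.2 + 313.3 + 66.7 = 594.6.
The longest hop is 313.3; the others sum to 281.3. Folding the others back against it leaves at least 313.3 − 281.3 = 32.0.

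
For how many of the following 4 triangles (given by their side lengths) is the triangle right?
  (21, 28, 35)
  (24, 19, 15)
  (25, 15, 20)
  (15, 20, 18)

(21,28,35): 21²+28² = 1225 = 35² → right
(24,19,15): 15²+19² = 586 > 576 = 24² → acute
(25,15,20): 15²+20² = 625 = 25² → right
(15,20,18): 15²+18² = 549 > 400 = 20² → acute
2 of the 4 are right.

2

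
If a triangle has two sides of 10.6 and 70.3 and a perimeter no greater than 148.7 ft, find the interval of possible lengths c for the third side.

Triangle inequality alone gives 59.7 < c < 80.9.
The perimeter condition gives c ≤ 148.7 − 10.6 − 70.3 = 67.8.
Intersecting the two: 59.7 < c ≤ 67.8.

59.7 < c ≤ 67.8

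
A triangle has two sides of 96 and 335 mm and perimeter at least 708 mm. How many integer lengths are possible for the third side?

154

Triangle inequality: 239 < x < 431. Perimeter ≥ 708 gives x ≥ 708 − 96 − 335 = 277.
So 277 ≤ x < 431; integers 277 through 430: 154 values.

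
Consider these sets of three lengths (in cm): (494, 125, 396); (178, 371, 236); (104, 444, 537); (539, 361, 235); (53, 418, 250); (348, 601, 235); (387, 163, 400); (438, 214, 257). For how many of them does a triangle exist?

6

(125,396,494): 125+396 > 494 → valid
(178,236,371): 178+236 > 371 → valid
(104,444,537): 104+444 > 537 → valid
(235,361,539): 235+361 > 539 → valid
(53,250,418): 53+250 ≤ 418 → not valid
(235,348,601): 235+348 ≤ 601 → not valid
(163,387,400): 163+387 > 400 → valid
(214,257,438): 214+257 > 438 → valid
6 of the 8 triples form a triangle.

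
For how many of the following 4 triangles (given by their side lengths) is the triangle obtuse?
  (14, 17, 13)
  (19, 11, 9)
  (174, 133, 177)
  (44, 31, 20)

(14,17,13): 13²+14² = 365 > 289 = 17² → acute
(19,11,9): 9²+11² = 202 < 361 = 19² → obtuse
(174,133,177): 133²+174² = 47965 > 31329 = 177² → acute
(44,31,20): 20²+31² = 1361 < 1936 = 44² → obtuse
2 of the 4 are obtuse.

2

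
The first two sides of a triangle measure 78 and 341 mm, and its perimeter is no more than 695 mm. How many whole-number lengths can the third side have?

Triangle inequality: 263 < x < 419. Perimeter ≤ 695 gives x ≤ 695 − 78 − 341 = 276.
So 263 < x ≤ 276; integers 264 through 276: 13 values.

13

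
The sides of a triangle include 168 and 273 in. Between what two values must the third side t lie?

By the triangle inequality, t must be less than 168 + 273 = 441 and greater than |168 − 273| = 105.

105 < t < 441 (in)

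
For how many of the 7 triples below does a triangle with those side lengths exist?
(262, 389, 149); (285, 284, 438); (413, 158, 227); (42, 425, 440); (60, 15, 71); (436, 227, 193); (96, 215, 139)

5

(149,262,389): 149+262 > 389 → valid
(284,285,438): 284+285 > 438 → valid
(158,227,413): 158+227 ≤ 413 → not valid
(42,425,440): 42+425 > 440 → valid
(15,60,71): 15+60 > 71 → valid
(193,227,436): 193+227 ≤ 436 → not valid
(96,139,215): 96+139 > 215 → valid
5 of the 7 triples form a triangle.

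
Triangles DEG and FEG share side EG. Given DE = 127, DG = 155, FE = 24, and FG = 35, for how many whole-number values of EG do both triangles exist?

From triangle DEG: 28 < EG < 282.
From triangle FEG: 11 < EG < 59.
Intersection: 28 < EG < 59, so integers 29 through 58: 30 values.

30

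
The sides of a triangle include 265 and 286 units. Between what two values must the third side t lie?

21 < t < 551 (units)

By the triangle inequality, t must be less than 265 + 286 = 551 and greater than |265 − 286| = 21.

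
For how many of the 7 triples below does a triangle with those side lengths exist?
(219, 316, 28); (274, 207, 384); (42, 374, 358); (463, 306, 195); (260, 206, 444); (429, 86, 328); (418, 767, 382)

(28,219,316): 28+219 ≤ 316 → not valid
(207,274,384): 207+274 > 384 → valid
(42,358,374): 42+358 > 374 → valid
(195,306,463): 195+306 > 463 → valid
(206,260,444): 206+260 > 444 → valid
(86,328,429): 86+328 ≤ 429 → not valid
(382,418,767): 382+418 > 767 → valid
5 of the 7 triples form a triangle.

5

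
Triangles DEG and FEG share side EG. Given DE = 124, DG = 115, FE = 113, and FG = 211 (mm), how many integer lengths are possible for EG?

140

From triangle DEG: 9 < EG < 239.
From triangle FEG: 98 < EG < 324.
Intersection: 98 < EG < 239, so integers 99 through 238: 140 values.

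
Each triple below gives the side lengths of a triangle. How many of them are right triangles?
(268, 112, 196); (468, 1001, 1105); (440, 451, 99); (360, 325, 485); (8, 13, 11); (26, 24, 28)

(268,112,196): 112²+196² = 50960 < 71824 = 268² → obtuse
(468,1001,1105): 468²+1001² = 1221025 = 1105² → right
(440,451,99): 99²+440² = 203401 = 451² → right
(360,325,485): 325²+360² = 235225 = 485² → right
(8,13,11): 8²+11² = 185 > 169 = 13² → acute
(26,24,28): 24²+26² = 1252 > 784 = 28² → acute
3 of the 6 are right.

3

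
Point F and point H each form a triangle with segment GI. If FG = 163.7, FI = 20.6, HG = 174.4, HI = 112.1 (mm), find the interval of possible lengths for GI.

143.1 < GI < 184.3

From triangle FGI: |163.7 − 20.6| < GI < 163.7 + 20.6, i.e. 143.1 < GI < 184.3.
From triangle HGI: 62.3 < GI < 286.5.
Both must hold, so GI lies in the intersection.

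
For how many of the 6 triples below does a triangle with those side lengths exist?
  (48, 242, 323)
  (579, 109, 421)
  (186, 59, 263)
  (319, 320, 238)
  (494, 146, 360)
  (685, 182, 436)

2

(48,242,323): 48+242 ≤ 323 → not valid
(109,421,579): 109+421 ≤ 579 → not valid
(59,186,263): 59+186 ≤ 263 → not valid
(238,319,320): 238+319 > 320 → valid
(146,360,494): 146+360 > 494 → valid
(182,436,685): 182+436 ≤ 685 → not valid
2 of the 6 triples form a triangle.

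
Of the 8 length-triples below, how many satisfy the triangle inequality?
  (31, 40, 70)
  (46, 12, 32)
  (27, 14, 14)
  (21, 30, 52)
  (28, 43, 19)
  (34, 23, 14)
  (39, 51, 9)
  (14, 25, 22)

5

(31,40,70): 31+40 > 70 → valid
(12,32,46): 12+32 ≤ 46 → not valid
(14,14,27): 14+14 > 27 → valid
(21,30,52): 21+30 ≤ 52 → not valid
(19,28,43): 19+28 > 43 → valid
(14,23,34): 14+23 > 34 → valid
(9,39,51): 9+39 ≤ 51 → not valid
(14,22,25): 14+22 > 25 → valid
5 of the 8 triples form a triangle.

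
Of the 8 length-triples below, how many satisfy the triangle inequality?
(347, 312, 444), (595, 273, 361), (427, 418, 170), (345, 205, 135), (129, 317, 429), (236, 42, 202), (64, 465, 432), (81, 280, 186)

6

(312,347,444): 312+347 > 444 → valid
(273,361,595): 273+361 > 595 → valid
(170,418,427): 170+418 > 427 → valid
(135,205,345): 135+205 ≤ 345 → not valid
(129,317,429): 129+317 > 429 → valid
(42,202,236): 42+202 > 236 → valid
(64,432,465): 64+432 > 465 → valid
(81,186,280): 81+186 ≤ 280 → not valid
6 of the 8 triples form a triangle.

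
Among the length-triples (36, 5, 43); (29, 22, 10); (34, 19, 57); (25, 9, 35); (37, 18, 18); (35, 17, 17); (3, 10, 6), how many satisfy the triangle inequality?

(5,36,43): 5+36 ≤ 43 → not valid
(10,22,29): 10+22 > 29 → valid
(19,34,57): 19+34 ≤ 57 → not valid
(9,25,35): 9+25 ≤ 35 → not valid
(18,18,37): 18+18 ≤ 37 → not valid
(17,17,35): 17+17 ≤ 35 → not valid
(3,6,10): 3+6 ≤ 10 → not valid
1 of the 7 triples forms a triangle.

1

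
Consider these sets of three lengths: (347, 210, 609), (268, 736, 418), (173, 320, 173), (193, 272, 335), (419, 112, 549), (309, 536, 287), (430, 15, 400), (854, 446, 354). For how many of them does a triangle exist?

(210,347,609): 210+347 ≤ 609 → not valid
(268,418,736): 268+418 ≤ 736 → not valid
(173,173,320): 173+173 > 320 → valid
(193,272,335): 193+272 > 335 → valid
(112,419,549): 112+419 ≤ 549 → not valid
(287,309,536): 287+309 > 536 → valid
(15,400,430): 15+400 ≤ 430 → not valid
(354,446,854): 354+446 ≤ 854 → not valid
3 of the 8 triples form a triangle.

3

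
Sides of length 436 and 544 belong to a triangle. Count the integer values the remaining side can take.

871

The third side lies in the open interval (108, 980).
Integers from 109 to 979 inclusive: 979 − 109 + 1 = 871.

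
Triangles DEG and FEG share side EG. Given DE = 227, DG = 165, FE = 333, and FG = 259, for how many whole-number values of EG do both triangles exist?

From triangle DEG: 62 < EG < 392.
From triangle FEG: 74 < EG < 592.
Intersection: 74 < EG < 392, so integers 75 through 391: 317 values.

317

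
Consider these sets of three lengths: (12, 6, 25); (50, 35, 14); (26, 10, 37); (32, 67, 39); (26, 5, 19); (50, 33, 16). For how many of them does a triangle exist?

(6,12,25): 6+12 ≤ 25 → not valid
(14,35,50): 14+35 ≤ 50 → not valid
(10,26,37): 10+26 ≤ 37 → not valid
(32,39,67): 32+39 > 67 → valid
(5,19,26): 5+19 ≤ 26 → not valid
(16,33,50): 16+33 ≤ 50 → not valid
1 of the 6 triples forms a triangle.

1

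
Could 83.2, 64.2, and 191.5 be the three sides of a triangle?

The longest side is 191.5, but the other two sum to only 147.4.
147.4 < 191.5, so the triangle inequality fails.

No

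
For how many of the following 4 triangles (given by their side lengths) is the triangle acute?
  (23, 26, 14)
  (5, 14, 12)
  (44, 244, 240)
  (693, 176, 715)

(23,26,14): 14²+23² = 725 > 676 = 26² → acute
(5,14,12): 5²+12² = 169 < 196 = 14² → obtuse
(44,244,240): 44²+240² = 59536 = 244² → right
(693,176,715): 176²+693² = 511225 = 715² → right
1 of the 4 is acute.

1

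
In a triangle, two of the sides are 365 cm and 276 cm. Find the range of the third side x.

89 < x < 641 (cm)

By the triangle inequality, x must be less than 365 + 276 = 641 and greater than |365 − 276| = 89.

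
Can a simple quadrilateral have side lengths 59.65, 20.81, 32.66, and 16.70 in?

A quadrilateral exists iff every side is shorter than the sum of the others — equivalently, the longest side is less than the sum of the rest.
Longest side 59.65 < 70.17 (sum of the remaining 3), so yes.

Yes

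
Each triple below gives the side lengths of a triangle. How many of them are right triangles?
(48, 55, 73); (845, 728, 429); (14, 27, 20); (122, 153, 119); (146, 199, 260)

(48,55,73): 48²+55² = 5329 = 73² → right
(845,728,429): 429²+728² = 714025 = 845² → right
(14,27,20): 14²+20² = 596 < 729 = 27² → obtuse
(122,153,119): 119²+122² = 29045 > 23409 = 153² → acute
(146,199,260): 146²+199² = 60917 < 67600 = 260² → obtuse
2 of the 5 are right.

2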